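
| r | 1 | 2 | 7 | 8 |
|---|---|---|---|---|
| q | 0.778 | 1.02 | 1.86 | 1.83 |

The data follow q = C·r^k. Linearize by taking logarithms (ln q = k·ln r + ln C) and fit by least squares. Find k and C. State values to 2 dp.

With ln qᵢ as the transformed response and ln rᵢ as the regressor:
Sums: Σln r = 4.7185, Σ(ln r)² = 8.5911, Σln q = 0.9937, Σln r·ln q = 2.4780.
Normal system: [[8.5911, 4.7185]; [4.7185, 4]]·[k, ln C]ᵀ = [2.4780, 0.9937]ᵀ.
Solving (det = 12.1002): k = 0.43166, ln C = -0.26078, so C = exp(-0.26078) = 0.77045.

k = 0.43, C = 0.77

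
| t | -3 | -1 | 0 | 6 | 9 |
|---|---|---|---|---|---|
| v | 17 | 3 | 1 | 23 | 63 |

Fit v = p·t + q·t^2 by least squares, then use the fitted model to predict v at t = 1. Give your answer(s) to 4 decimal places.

v̂ = -1.4185

Sums needed: Σt·t = 127, Σt·t^2 = 917, Σt^2·t^2 = 7939.
Right-hand side: Σt·v = 651, Σt^2·v = 6087.
So MᵀM·[p, q]ᵀ = Mᵀv: [[127, 917]; [917, 7939]]·[p, q]ᵀ = [651, 6087]ᵀ.
Eliminating q: 7939·(row 1) − 917·(row 2) gives 167364·p = 7939·651 − 917·6087 = -413490, so p = -68915/27894.
Then q = (6087 − 917·(-68915/27894))/7939 = 29347/27894.
At t = 1: v̂ = (-68915/27894)·(1) + (29347/27894)·(1) = -19784/13947.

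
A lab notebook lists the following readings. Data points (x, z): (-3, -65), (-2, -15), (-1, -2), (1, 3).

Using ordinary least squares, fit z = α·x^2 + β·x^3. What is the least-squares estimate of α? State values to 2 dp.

Forming AᵀA = [[99, -275]; [-275, 795]] and Aᵀz = [-644, 1880]ᵀ gives AᵀA·[α, β]ᵀ = Aᵀz.
Determinant 99·795 − (-275)² = 3080.
α = ((-644)·795 − (-275)·1880)/3080 = 251/154; β = (99·1880 − (-275)·(-644))/3080 = 41/14.

α = 1.63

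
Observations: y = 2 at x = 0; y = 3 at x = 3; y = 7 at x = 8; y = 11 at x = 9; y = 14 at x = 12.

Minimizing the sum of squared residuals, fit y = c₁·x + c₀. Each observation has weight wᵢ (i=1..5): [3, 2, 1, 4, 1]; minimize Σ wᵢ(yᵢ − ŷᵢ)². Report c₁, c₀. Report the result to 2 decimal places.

c₁ = 1.02, c₀ = 1.27

Entries of MᵀWM: Σwᵢ·x·x = 550, Σwᵢ·x = 62, Σwᵢ·1 = 11.
And Σwᵢ·x·y = 638, Σwᵢ·y = 77.
So MᵀWM·[c₁, c₀]ᵀ = MᵀWy: [[550, 62]; [62, 11]]·[c₁, c₀]ᵀ = [638, 77]ᵀ.
Δ = 550·11 − 62² = 2206.
c₁ = (638·11 − 62·77)/2206 = 1122/1103; c₀ = (550·77 − 62·638)/2206 = 1397/1103.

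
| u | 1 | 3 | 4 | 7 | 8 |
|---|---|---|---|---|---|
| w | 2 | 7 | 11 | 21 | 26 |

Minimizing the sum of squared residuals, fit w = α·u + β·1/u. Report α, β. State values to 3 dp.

α = 3.100, β = -1.793

Entries of XᵀX: Σu·u = 139, Σu·1/u = 5, Σ1/u·1/u = 34141/28224.
Moment sums: Σu·w = 422, Σ1/u·w = 40/3.
Determinant 139·(34141/28224) − 5² = 4039999/28224.
α = (422·(34141/28224) − 5·(40/3))/(4039999/28224) = 12525902/4039999; β = (139·(40/3) − 5·422)/(4039999/28224) = -7244160/4039999.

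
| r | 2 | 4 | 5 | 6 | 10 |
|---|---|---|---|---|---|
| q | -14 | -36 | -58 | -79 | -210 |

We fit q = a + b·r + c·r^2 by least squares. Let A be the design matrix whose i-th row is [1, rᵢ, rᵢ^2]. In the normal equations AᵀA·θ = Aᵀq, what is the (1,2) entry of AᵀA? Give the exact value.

Row 1 ↔ basis 1, column 2 ↔ basis r, so (AᵀA)_{1,2} = Σᵢ r = (1)·(2) + (1)·(4) + (1)·(5) + (1)·(6) + (1)·(10) = 27.

27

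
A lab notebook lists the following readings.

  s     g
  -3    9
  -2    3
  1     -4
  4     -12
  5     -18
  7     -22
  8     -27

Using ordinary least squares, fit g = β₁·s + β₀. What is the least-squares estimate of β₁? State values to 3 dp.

β₁ = -3.086

Compute the Gram sums: Σs·s = 168, Σs = 20, Σ1 = 7.
Moment sums: Σs·g = -545, Σg = -71.
Eliminating β₀: 7·(row 1) − 20·(row 2) gives 776·β₁ = 7·(-545) − 20·(-71) = -2395, so β₁ = -2395/776.
Then β₀ = ((-71) − 20·(-2395/776))/7 = -257/194.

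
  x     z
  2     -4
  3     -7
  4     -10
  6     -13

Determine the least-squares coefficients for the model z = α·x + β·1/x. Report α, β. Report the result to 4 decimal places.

α = -2.2754, β = 0.2249

Normal-equation sums: Σx·x = 65, Σx·1/x = 4, Σ1/x·1/x = 65/144.
Moment sums: Σx·z = -147, Σ1/x·z = -9.
Eliminating β: (65/144)·(row 1) − 4·(row 2) gives (1921/144)·α = (65/144)·(-147) − 4·(-9) = -1457/48, so α = -4371/1921.
Then β = ((-9) − 4·(-4371/1921))/(65/144) = 432/1921.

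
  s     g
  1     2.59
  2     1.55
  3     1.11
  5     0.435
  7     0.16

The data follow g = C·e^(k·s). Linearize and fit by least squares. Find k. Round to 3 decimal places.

Taking logs, ln g = k·s + ln C, so regress ln g on s.
XᵀX = [[88.0000, 18.0000]; [18.0000, 5]], rhs = [-14.8489, -1.1707]ᵀ  (here Σs = 18.0000, Σ(s)² = 88.0000, Σln g = -1.1707, Σs·ln g = -14.8489).
Δ = 88.0000·5 − (18.0000)² = 116.0000; k = (-14.8489·5 − 18.0000·-1.1707)/116.0000 = -0.45837, ln C = (88.0000·-1.1707 − 18.0000·-14.8489)/116.0000 = 1.41600.

k = -0.458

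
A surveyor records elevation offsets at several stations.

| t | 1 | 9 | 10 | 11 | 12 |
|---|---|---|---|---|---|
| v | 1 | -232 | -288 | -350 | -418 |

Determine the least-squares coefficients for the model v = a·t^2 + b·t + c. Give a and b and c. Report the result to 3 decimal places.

a = -2.989, b = 0.765, c = 3.223

Entries of AᵀA: Σt^2·t^2 = 51939, Σt^2·t = 4789, Σt^2 = 447, Σt·t = 447, Σt = 43, Σ1 = 5.
For Aᵀv: Σt^2·v = -150133, Σt·v = -13833, Σv = -1287.
Inverting the 3×3 Gram matrix, [a, b, c]ᵀ = [-119528/39991, 30608/39991, 18413/5713]ᵀ.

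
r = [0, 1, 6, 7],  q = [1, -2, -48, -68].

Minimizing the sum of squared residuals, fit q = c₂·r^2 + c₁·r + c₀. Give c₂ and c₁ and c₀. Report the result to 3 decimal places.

c₂ = -1.417, c₁ = 0.282, c₀ = 0.223

Forming MᵀM = [[3698, 560, 86]; [560, 86, 14]; [86, 14, 4]] and Mᵀq = [-5062, -766, -117]ᵀ gives MᵀM·[c₂, c₁, c₀]ᵀ = Mᵀq.
Inverting the 3×3 Gram matrix, [c₂, c₁, c₀]ᵀ = [-17/12, 125/444, 33/148]ᵀ.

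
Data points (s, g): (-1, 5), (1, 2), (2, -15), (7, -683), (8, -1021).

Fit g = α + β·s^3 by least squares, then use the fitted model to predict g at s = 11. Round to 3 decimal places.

ĝ = -2658.409

Compute the Gram sums: Σ1 = 5, Σs^3 = 863, Σs^3·s^3 = 379859.
Moment sums: Σg = -1712, Σs^3·g = -757144.
AᵀA·[α, β]ᵀ = Aᵀg becomes [[5, 863]; [863, 379859]]·[α, β]ᵀ = [-1712, -757144]ᵀ.
Δ = 5·379859 − 863² = 1154526.
α = ((-1712)·379859 − 863·(-757144))/1154526 = 1548332/577263; β = (5·(-757144) − 863·(-1712))/1154526 = -1154132/577263.
At s = 11: ĝ = (1548332/577263)·(1) + (-1154132/577263)·(1331) = -1534601360/577263.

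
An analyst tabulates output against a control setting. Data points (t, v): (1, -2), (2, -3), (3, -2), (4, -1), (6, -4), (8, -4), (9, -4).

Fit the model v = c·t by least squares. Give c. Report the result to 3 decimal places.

The normal system AᵀA·[c]ᵀ = Aᵀv is [[211]]·[c]ᵀ = [-110]ᵀ.
Hence c = -110 / 211 ≈ -0.521327.

c = -0.521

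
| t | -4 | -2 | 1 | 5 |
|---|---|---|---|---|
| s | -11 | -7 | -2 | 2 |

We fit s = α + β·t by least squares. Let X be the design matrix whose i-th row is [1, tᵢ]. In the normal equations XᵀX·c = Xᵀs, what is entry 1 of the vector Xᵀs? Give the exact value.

-18

Entry 1 ↔ basis 1, so (Xᵀs)_{1} = Σᵢ sᵢ = (1)·(-11) + (1)·(-7) + (1)·(-2) + (1)·(2) = -18.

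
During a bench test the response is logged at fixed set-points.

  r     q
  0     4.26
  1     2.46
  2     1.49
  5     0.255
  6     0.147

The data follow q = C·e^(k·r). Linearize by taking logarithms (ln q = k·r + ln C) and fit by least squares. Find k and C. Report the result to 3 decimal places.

Taking logs, ln q = k·r + ln C, so regress ln q on r.
Σr = 14.0000, Σ(r)² = 66.0000, Σln q = -0.5356, Σr·ln q = -16.6387.
Normal system: [[66.0000, 14.0000]; [14.0000, 5]]·[k, ln C]ᵀ = [-16.6387, -0.5356]ᵀ.
Δ = 66.0000·5 − (14.0000)² = 134.0000; k = (-16.6387·5 − 14.0000·-0.5356)/134.0000 = -0.56489, ln C = (66.0000·-0.5356 − 14.0000·-16.6387)/134.0000 = 1.47456, so C = exp(1.47456) = 4.36913.

k = -0.565, C = 4.369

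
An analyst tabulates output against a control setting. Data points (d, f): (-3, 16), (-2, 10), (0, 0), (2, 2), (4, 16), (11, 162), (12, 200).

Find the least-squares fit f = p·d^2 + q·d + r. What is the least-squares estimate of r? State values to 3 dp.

r = -0.956

The normal equations are: 35746·p + 3096·q + 298·r = 48850;  3096·p + 298·q + 24·r = 4182;  298·p + 24·q + 7·r = 406.
(Σd^2·d^2 = 35746, Σd^2·d = 3096, Σd^2 = 298, Σd·d = 298, Σd = 24, Σ1 = 7, Σd^2·f = 48850, Σd·f = 4182, Σf = 406.)
Row-reducing yields p = 119231/78359, q = -133035/78359, r = -74892/78359.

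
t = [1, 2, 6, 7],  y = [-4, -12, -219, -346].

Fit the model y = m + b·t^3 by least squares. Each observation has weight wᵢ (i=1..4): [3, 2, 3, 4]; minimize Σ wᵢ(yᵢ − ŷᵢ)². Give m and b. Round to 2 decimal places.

m = -3.37, b = -1.00

Sums needed: Σwᵢ·1 = 12, Σwᵢ·t^3 = 2039, Σwᵢ·t^3·t^3 = 610695.
Moment sums: Σwᵢ·y = -2077, Σwᵢ·t^3·y = -616828.
Δ = 12·610695 − 2039² = 3170819.
m = ((-2077)·610695 − 2039·(-616828))/3170819 = -10701223/3170819; b = (12·(-616828) − 2039·(-2077))/3170819 = -3166933/3170819.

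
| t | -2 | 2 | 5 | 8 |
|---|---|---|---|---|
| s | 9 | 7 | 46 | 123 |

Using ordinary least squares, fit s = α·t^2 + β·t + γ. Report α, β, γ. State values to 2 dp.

MᵀM·[α, β, γ]ᵀ = Mᵀs reads: 4753·α + 637·β + 97·γ = 9086;  637·α + 97·β + 13·γ = 1210;  97·α + 13·β + 4·γ = 185.
(Σt^2·t^2 = 4753, Σt^2·t = 637, Σt^2 = 97, Σt·t = 97, Σt = 13, Σ1 = 4, Σt^2·s = 9086, Σt·s = 1210, Σs = 185.)
Row-reducing yields α = 2073/1034, β = -187/282, γ = -7/33.

α = 2.00, β = -0.66, γ = -0.21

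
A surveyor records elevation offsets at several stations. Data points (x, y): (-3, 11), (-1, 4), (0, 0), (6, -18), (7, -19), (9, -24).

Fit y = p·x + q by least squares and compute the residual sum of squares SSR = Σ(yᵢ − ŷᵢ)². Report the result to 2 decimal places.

SSR = 6.51

Setting ∂/∂p … = 0 gives: 176·p + 18·q = -494;  18·p + 6·q = -46.
(Σx·x = 176, Σx = 18, Σ1 = 6, Σx·y = -494, Σy = -46.)
Eliminating q: 6·(row 1) − 18·(row 2) gives 732·p = 6·(-494) − 18·(-46) = -2136, so p = -178/61.
Then q = ((-46) − 18·(-178/61))/6 = 199/183.
Residuals: 212/183, -1/183, -199/183, -289/183, 62/183, 215/183; SSR = 1192/183.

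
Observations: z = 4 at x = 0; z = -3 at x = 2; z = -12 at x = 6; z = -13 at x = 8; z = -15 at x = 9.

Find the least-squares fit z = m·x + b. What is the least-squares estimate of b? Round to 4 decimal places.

From the data, Σx·x = 185, Σx = 25, Σ1 = 5.
Right-hand side: Σx·z = -317, Σz = -39.
MᵀM·[m, b]ᵀ = Mᵀz becomes [[185, 25]; [25, 5]]·[m, b]ᵀ = [-317, -39]ᵀ.
det = 185·5 − 25² = 300.
m = ((-317)·5 − 25·(-39))/300 = -61/30; b = (185·(-39) − 25·(-317))/300 = 71/30.

b = 2.3667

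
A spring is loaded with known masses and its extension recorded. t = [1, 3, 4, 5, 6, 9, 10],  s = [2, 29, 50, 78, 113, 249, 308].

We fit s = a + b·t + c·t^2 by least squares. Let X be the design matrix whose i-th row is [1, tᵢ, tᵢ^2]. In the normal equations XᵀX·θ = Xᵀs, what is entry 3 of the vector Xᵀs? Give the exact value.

58050

Entry 3 ↔ basis t^2, so (Xᵀs)_{3} = Σᵢ (t^2)·sᵢ = (1)·(2) + (9)·(29) + (16)·(50) + (25)·(78) + (36)·(113) + (81)·(249) + (100)·(308) = 58050.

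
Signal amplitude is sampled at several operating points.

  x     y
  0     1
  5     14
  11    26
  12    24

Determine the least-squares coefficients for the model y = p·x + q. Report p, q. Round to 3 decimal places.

Sums needed: Σx·x = 290, Σx = 28, Σ1 = 4.
Moment sums: Σx·y = 644, Σy = 65.
Normal equations: [[290, 28]; [28, 4]]·[p, q]ᵀ = [644, 65]ᵀ.
Eliminating q: 4·(row 1) − 28·(row 2) gives 376·p = 4·644 − 28·65 = 756, so p = 189/94.
Then q = (65 − 28·(189/94))/4 = 409/188.

p = 2.011, q = 2.176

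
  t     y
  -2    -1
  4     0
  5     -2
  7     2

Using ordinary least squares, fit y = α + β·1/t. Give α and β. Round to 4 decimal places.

α = -0.2756, β = 1.1030

Sums needed: Σ1 = 4, Σ1/t = 13/140, Σ1/t·1/t = 7309/19600.
Moment sums: Σy = -1, Σ1/t·y = 27/70.
So AᵀA·[α, β]ᵀ = Aᵀy: [[4, 13/140]; [13/140, 7309/19600]]·[α, β]ᵀ = [-1, 27/70]ᵀ.
Eliminating β: (7309/19600)·(row 1) − (13/140)·(row 2) gives (29067/19600)·α = (7309/19600)·(-1) − (13/140)·(27/70) = -8011/19600, so α = -8011/29067.
Then β = ((27/70) − (13/140)·(-8011/29067))/(7309/19600) = 32060/29067.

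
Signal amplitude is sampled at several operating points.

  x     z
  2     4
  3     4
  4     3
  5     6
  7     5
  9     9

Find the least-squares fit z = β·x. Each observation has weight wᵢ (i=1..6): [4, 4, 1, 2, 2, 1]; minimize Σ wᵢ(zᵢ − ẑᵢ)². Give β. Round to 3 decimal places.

Normal-equation sums: Σwᵢ·x·x = 297.
And Σwᵢ·x·z = 303.
Normal equations: [[297]]·[β]ᵀ = [303]ᵀ.
Hence β = 303 / 297 ≈ 1.0202.

β = 1.020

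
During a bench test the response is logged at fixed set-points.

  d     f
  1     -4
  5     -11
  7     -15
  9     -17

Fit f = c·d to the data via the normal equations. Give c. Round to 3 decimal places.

c = -2.032

Normal-equation sums: Σd·d = 156.
And Σd·f = -317.
Hence c = -317 / 156 ≈ -2.03205.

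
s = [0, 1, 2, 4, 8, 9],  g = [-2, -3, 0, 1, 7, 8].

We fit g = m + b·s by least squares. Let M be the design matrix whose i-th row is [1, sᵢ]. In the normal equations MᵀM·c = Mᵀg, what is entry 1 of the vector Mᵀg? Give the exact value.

11

Entry 1 ↔ basis 1, so (Mᵀg)_{1} = Σᵢ gᵢ = (1)·(-2) + (1)·(-3) + (1)·(0) + (1)·(1) + (1)·(7) + (1)·(8) = 11.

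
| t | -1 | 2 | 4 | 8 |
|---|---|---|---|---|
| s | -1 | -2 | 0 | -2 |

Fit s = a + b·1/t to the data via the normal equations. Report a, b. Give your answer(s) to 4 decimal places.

The normal equations are: 4·a + (-1/8)·b = -5;  (-1/8)·a + (85/64)·b = -1/4.
(Σ1 = 4, Σ1/t = -1/8, Σ1/t·1/t = 85/64, Σs = -5, Σ1/t·s = -1/4.)
det = 4·(85/64) − (-1/8)² = 339/64.
a = ((-5)·(85/64) − (-1/8)·(-1/4))/(339/64) = -427/339; b = (4·(-1/4) − (-1/8)·(-5))/(339/64) = -104/339.

a = -1.2596, b = -0.3068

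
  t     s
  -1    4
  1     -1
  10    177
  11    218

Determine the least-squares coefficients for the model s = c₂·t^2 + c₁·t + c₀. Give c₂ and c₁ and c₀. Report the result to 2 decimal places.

c₂ = 2.05, c₁ = -2.67, c₀ = -0.58

The normal equations are: 24643·c₂ + 2331·c₁ + 223·c₀ = 44081;  2331·c₂ + 223·c₁ + 21·c₀ = 4163;  223·c₂ + 21·c₁ + 4·c₀ = 398.
Row-reducing yields c₂ = 20867/10194, c₁ = -9087/3398, c₀ = -2956/5097.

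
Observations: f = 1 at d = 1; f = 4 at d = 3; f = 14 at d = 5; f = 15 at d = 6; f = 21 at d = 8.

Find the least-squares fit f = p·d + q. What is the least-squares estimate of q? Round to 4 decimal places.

Setting ∂/∂p … = 0 gives: 135·p + 23·q = 341;  23·p + 5·q = 55.
(Σd·d = 135, Σd = 23, Σ1 = 5, Σd·f = 341, Σf = 55.)
det = 135·5 − 23² = 146.
p = (341·5 − 23·55)/146 = 220/73; q = (135·55 − 23·341)/146 = -209/73.

q = -2.8630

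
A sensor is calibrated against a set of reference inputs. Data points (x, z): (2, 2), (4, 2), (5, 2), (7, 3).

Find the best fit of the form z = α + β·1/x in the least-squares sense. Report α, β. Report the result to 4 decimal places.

From the data, Σ1 = 4, Σ1/x = 153/140, Σ1/x·1/x = 7309/19600.
Right-hand side: Σz = 9, Σ1/x·z = 163/70.
Eliminating β: (7309/19600)·(row 1) − (153/140)·(row 2) gives (5827/19600)·α = (7309/19600)·9 − (153/140)·(163/70) = 15903/19600, so α = 15903/5827.
Then β = ((163/70) − (153/140)·(15903/5827))/(7309/19600) = -10220/5827.

α = 2.7292, β = -1.7539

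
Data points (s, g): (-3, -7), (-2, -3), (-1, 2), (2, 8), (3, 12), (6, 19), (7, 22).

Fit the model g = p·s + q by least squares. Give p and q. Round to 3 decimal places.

p = 2.780, q = 2.806

Sums needed: Σs·s = 112, Σs = 12, Σ1 = 7.
Right-hand side: Σs·g = 345, Σg = 53.
Eliminating q: 7·(row 1) − 12·(row 2) gives 640·p = 7·345 − 12·53 = 1779, so p = 1779/640.
Then q = (53 − 12·(1779/640))/7 = 449/160.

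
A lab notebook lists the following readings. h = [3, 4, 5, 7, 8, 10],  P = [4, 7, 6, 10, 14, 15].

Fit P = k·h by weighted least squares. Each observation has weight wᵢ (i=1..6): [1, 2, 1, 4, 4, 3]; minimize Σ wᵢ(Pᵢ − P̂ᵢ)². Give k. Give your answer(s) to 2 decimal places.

k = 1.56

With design matrix A, AᵀWA = [[818]] and AᵀWP = [1276]ᵀ.
k = 1276/818 = 1.5599.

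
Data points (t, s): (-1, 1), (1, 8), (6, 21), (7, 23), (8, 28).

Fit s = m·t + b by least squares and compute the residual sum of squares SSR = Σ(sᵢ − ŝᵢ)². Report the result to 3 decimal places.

The normal equations are: 151·m + 21·b = 518;  21·m + 5·b = 81.
Eliminating b: 5·(row 1) − 21·(row 2) gives 314·m = 5·518 − 21·81 = 889, so m = 889/314.
Then b = (81 − 21·(889/314))/5 = 1353/314.
Residuals: -75/157, 135/157, -93/314, -177/157, 327/314; SSR = 1071/314.

SSR = 3.411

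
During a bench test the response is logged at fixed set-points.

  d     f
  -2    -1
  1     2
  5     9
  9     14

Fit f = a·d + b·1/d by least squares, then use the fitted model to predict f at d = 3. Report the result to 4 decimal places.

The normal system XᵀX·[a, b]ᵀ = Xᵀf is [[111, 4]; [4, 10549/8100]]·[a, b]ᵀ = [175, 527/90]ᵀ.
Δ = 111·(10549/8100) − 4² = 347113/2700.
a = (175·(10549/8100) − 4·(527/90))/(347113/2700) = 1656355/1041339; b = (111·(527/90) − 4·175)/(347113/2700) = -135090/347113.
At d = 3: f̂ = (1656355/1041339)·(3) + (-135090/347113)·(1/3) = 1611325/347113.

f̂ = 4.6421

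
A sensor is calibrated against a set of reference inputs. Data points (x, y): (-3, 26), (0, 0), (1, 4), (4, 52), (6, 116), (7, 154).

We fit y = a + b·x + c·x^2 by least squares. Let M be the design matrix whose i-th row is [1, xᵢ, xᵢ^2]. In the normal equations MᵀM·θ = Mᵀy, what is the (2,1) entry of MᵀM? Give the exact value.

15

Row 2 ↔ basis x, column 1 ↔ basis 1, so (MᵀM)_{2,1} = Σᵢ x = (-3)·(1) + (0)·(1) + (1)·(1) + (4)·(1) + (6)·(1) + (7)·(1) = 15.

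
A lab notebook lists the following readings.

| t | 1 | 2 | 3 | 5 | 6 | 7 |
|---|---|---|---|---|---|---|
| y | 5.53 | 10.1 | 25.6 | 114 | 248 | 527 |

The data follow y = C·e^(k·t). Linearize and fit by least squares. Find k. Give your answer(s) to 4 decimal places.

Let Y = ln y. Fitting Y = k·t + ln C by least squares:
Σt = 24.0000, Σ(t)² = 124.0000, Σln y = 23.7821, Σt·ln y = 116.6950.
Normal system: [[124.0000, 24.0000]; [24.0000, 6]]·[k, ln C]ᵀ = [116.6950, 23.7821]ᵀ.
Δ = 124.0000·6 − (24.0000)² = 168.0000; k = (116.6950·6 − 24.0000·23.7821)/168.0000 = 0.77023, ln C = (124.0000·23.7821 − 24.0000·116.6950)/168.0000 = 0.88277.

k = 0.7702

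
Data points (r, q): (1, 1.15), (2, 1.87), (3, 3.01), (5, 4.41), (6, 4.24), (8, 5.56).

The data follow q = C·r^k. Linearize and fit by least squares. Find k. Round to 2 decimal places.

Linearized form: ln q = k·ln r + ln C. From the 6 transformed points,
Over the data: Σln r = 7.2724, Σ(ln r)² = 11.8122, Σln q = 6.5117, Σln r·ln q = 10.1885.
Normal system: [[11.8122, 7.2724]; [7.2724, 6]]·[k, ln C]ᵀ = [10.1885, 6.5117]ᵀ.
Δ = 11.8122·6 − (7.2724)² = 17.9853; k = (10.1885·6 − 7.2724·6.5117)/17.9853 = 0.76592, ln C = (11.8122·6.5117 − 7.2724·10.1885)/17.9853 = 0.15693.

k = 0.77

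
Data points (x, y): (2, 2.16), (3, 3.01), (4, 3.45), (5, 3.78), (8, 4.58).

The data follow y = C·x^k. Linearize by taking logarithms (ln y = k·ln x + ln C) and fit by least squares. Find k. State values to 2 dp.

k = 0.53

Let Y = ln y. Fitting Y = k·ln x + ln C by least squares:
Over the data: Σln x = 6.8669, Σ(ln x)² = 10.5236, Σln y = 5.9618, Σln x·ln y = 8.7655.
Normal system: [[10.5236, 6.8669]; [6.8669, 5]]·[k, ln C]ᵀ = [8.7655, 5.9618]ᵀ.
Δ = 10.5236·5 − (6.8669)² = 5.4631; k = (8.7655·5 − 6.8669·5.9618)/5.4631 = 0.52866, ln C = (10.5236·5.9618 − 6.8669·8.7655)/5.4631 = 0.46632.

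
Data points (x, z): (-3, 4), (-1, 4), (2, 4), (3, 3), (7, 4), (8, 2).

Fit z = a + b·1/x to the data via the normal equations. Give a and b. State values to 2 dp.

a = 3.48, b = -0.47

Normal-equation sums: Σ1 = 6, Σ1/x = -13/56, Σ1/x·1/x = 42569/28224.
Moment sums: Σz = 21, Σ1/x·z = -127/84.
Δ = 6·(42569/28224) − (-13/56)² = 84631/9408.
a = (21·(42569/28224) − (-13/56)·(-127/84))/(84631/9408) = 294681/84631; b = (6·(-127/84) − (-13/56)·21)/(84631/9408) = -39480/84631.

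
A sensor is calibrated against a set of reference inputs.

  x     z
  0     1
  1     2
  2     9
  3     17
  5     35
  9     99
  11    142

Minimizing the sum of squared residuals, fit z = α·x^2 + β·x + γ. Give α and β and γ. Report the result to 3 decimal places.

α = 0.967, β = 2.238, γ = 0.352

AᵀA·[α, β, γ]ᵀ = Aᵀz reads: 21925·α + 2221·β + 241·γ = 26267;  2221·α + 241·β + 31·γ = 2699;  241·α + 31·β + 7·γ = 305.
(Σx^2·x^2 = 21925, Σx^2·x = 2221, Σx^2 = 241, Σx·x = 241, Σx = 31, Σ1 = 7, Σx^2·z = 26267, Σx·z = 2699, Σz = 305.)
Solving the 3×3 system (Gaussian elimination) gives α = 15488/16009, β = 35829/16009, γ = 5634/16009.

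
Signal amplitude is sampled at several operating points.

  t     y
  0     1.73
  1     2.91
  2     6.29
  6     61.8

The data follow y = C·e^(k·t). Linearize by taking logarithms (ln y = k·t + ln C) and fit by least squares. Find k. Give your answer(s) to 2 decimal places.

k = 0.60

With ln yᵢ as the transformed response and tᵢ as the regressor:
Σt = 9.0000, Σ(t)² = 41.0000, Σln y = 7.5791, Σt·ln y = 29.4895.
Normal system: [[41.0000, 9.0000]; [9.0000, 4]]·[k, ln C]ᵀ = [29.4895, 7.5791]ᵀ.
Δ = 41.0000·4 − (9.0000)² = 83.0000; k = (29.4895·4 − 9.0000·7.5791)/83.0000 = 0.59935, ln C = (41.0000·7.5791 − 9.0000·29.4895)/83.0000 = 0.54626.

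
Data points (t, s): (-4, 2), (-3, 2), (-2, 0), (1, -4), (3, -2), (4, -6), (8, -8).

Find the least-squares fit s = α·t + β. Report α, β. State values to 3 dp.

From the data, Σt·t = 119, Σt = 7, Σ1 = 7.
Right-hand side: Σt·s = -112, Σs = -16.
Normal equations: [[119, 7]; [7, 7]]·[α, β]ᵀ = [-112, -16]ᵀ.
Eliminating β: 7·(row 1) − 7·(row 2) gives 784·α = 7·(-112) − 7·(-16) = -672, so α = -6/7.
Then β = ((-16) − 7·(-6/7))/7 = -10/7.

α = -0.857, β = -1.429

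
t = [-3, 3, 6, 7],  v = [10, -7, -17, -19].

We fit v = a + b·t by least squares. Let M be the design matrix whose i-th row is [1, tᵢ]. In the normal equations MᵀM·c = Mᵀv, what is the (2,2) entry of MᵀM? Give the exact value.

Row 2 ↔ basis t, column 2 ↔ basis t, so (MᵀM)_{2,2} = Σᵢ (t)·(t) = (-3)·(-3) + (3)·(3) + (6)·(6) + (7)·(7) = 103.

103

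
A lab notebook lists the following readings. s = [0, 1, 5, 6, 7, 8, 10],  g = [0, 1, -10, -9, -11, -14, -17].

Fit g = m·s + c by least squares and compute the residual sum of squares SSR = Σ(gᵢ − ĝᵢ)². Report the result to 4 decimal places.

XᵀX·[m, c]ᵀ = Xᵀg reads: 275·m + 37·c = -462;  37·m + 7·c = -60.
(Σs·s = 275, Σs = 37, Σ1 = 7, Σs·g = -462, Σg = -60.)
Eliminating c: 7·(row 1) − 37·(row 2) gives 556·m = 7·(-462) − 37·(-60) = -1014, so m = -507/278.
Then c = ((-60) − 37·(-507/278))/7 = 297/278.
Residuals: -297/278, 244/139, -271/139, 243/278, 97/139, -133/278, 47/278; SSR = 1325/139.

SSR = 9.5324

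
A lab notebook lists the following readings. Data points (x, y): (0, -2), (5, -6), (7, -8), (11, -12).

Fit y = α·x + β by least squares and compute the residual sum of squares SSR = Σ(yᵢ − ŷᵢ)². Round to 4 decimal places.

SSR = 0.2231

Setting ∂/∂α … = 0 gives: 195·α + 23·β = -218;  23·α + 4·β = -28.
Δ = 195·4 − 23² = 251.
α = ((-218)·4 − 23·(-28))/251 = -228/251; β = (195·(-28) − 23·(-218))/251 = -446/251.
Residuals: -56/251, 80/251, 34/251, -58/251; SSR = 56/251.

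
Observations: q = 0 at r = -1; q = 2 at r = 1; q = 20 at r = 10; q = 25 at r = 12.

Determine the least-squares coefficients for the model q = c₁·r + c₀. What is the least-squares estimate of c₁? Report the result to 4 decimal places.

c₁ = 1.9480

From the data, Σr·r = 246, Σr = 22, Σ1 = 4.
Right-hand side: Σr·q = 502, Σq = 47.
XᵀX·[c₁, c₀]ᵀ = Xᵀq becomes [[246, 22]; [22, 4]]·[c₁, c₀]ᵀ = [502, 47]ᵀ.
Eliminating c₀: 4·(row 1) − 22·(row 2) gives 500·c₁ = 4·502 − 22·47 = 974, so c₁ = 487/250.
Then c₀ = (47 − 22·(487/250))/4 = 259/250.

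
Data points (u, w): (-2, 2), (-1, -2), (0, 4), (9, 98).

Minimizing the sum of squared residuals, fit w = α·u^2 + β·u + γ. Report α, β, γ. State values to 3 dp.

From the data, Σu^2·u^2 = 6578, Σu^2·u = 720, Σu^2 = 86, Σu·u = 86, Σu = 6, Σ1 = 4.
And Σu^2·w = 7944, Σu·w = 880, Σw = 102.
So XᵀX·[α, β, γ]ᵀ = Xᵀw: [[6578, 720, 86]; [720, 86, 6]; [86, 6, 4]]·[α, β, γ]ᵀ = [7944, 880, 102]ᵀ.
Row-reducing yields α = 6585/7426, β = 19571/7426, γ = 18429/7426.

α = 0.887, β = 2.635, γ = 2.482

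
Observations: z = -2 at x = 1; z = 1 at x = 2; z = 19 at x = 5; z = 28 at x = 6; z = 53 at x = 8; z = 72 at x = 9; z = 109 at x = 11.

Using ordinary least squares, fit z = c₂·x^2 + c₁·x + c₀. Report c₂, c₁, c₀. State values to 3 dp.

The normal equations are: 27236·c₂ + 2922·c₁ + 332·c₀ = 23898;  2922·c₂ + 332·c₁ + 42·c₀ = 2534;  332·c₂ + 42·c₁ + 7·c₀ = 280.
(Σx^2·x^2 = 27236, Σx^2·x = 2922, Σx^2 = 332, Σx·x = 332, Σx = 42, Σ1 = 7, Σx^2·z = 23898, Σx·z = 2534, Σz = 280.)
Inverting the 3×3 Gram matrix, [c₂, c₁, c₀]ᵀ = [1757/1727, -9947/8635, -11578/8635]ᵀ.

c₂ = 1.017, c₁ = -1.152, c₀ = -1.341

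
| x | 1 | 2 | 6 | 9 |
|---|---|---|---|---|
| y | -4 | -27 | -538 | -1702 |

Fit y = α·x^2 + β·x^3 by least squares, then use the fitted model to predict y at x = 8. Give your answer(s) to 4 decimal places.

The normal equations are: 7874·α + 66858·β = -157342;  66858·α + 578162·β = -1357186.
Determinant 7874·578162 − 66858² = 82455424.
α = ((-157342)·578162 − 66858·(-1357186))/82455424 = -136507/48848; β = (7874·(-1357186) − 66858·(-157342))/82455424 = -98881/48848.
At x = 8: ŷ = (-136507/48848)·(64) + (-98881/48848)·(512) = -3710220/3053.

ŷ = -1215.2702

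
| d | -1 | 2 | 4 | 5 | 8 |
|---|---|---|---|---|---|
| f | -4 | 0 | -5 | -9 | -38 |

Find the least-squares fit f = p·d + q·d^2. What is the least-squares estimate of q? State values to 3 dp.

q = -0.896

AᵀA·[p, q]ᵀ = Aᵀf reads: 110·p + 708·q = -365;  708·p + 4994·q = -2741.
(Σd·d = 110, Σd·d^2 = 708, Σd^2·d^2 = 4994, Σd·f = -365, Σd^2·f = -2741.)
Δ = 110·4994 − 708² = 48076.
p = ((-365)·4994 − 708·(-2741))/48076 = 58909/24038; q = (110·(-2741) − 708·(-365))/48076 = -21545/24038.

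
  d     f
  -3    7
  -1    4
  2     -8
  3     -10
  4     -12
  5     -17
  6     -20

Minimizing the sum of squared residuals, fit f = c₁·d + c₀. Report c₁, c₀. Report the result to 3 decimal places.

c₁ = -3.090, c₀ = -0.937

Setting ∂/∂c₁ … = 0 gives: 100·c₁ + 16·c₀ = -324;  16·c₁ + 7·c₀ = -56.
(Σd·d = 100, Σd = 16, Σ1 = 7, Σd·f = -324, Σf = -56.)
Eliminating c₀: 7·(row 1) − 16·(row 2) gives 444·c₁ = 7·(-324) − 16·(-56) = -1372, so c₁ = -343/111.
Then c₀ = ((-56) − 16·(-343/111))/7 = -104/111.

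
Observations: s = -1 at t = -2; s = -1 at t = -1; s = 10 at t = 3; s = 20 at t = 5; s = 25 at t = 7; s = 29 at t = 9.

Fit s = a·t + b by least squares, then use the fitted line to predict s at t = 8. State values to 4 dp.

ŝ = 26.9546

Compute the Gram sums: Σt·t = 169, Σt = 21, Σ1 = 6.
Right-hand side: Σt·s = 569, Σs = 82.
Δ = 169·6 − 21² = 573.
a = (569·6 − 21·82)/573 = 564/191; b = (169·82 − 21·569)/573 = 1909/573.
At t = 8: ŝ = (564/191)·(8) + (1909/573)·(1) = 15445/573.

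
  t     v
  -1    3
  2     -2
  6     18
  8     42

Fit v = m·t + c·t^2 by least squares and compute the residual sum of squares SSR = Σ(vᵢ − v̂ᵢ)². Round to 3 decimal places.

Compute the Gram sums: Σt·t = 105, Σt·t^2 = 735, Σt^2·t^2 = 5409.
Right-hand side: Σt·v = 437, Σt^2·v = 3331.
Normal equations: [[105, 735]; [735, 5409]]·[m, c]ᵀ = [437, 3331]ᵀ.
det = 105·5409 − 735² = 27720.
m = (437·5409 − 735·3331)/27720 = -3523/1155; c = (105·3331 − 735·437)/27720 = 34/33.
Residuals: -416/385, -8/385, -304/385, 178/385; SSR = 772/385.

SSR = 2.005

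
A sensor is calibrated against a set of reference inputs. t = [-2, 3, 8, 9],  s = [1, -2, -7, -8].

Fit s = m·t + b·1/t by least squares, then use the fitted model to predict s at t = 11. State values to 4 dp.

XᵀX·[m, b]ᵀ = Xᵀs reads: 158·m + 4·b = -136;  4·m + (2017/5184)·b = -211/72.
(Σt·t = 158, Σt·1/t = 4, Σ1/t·1/t = 2017/5184, Σt·s = -136, Σ1/t·s = -211/72.)
Eliminating b: (2017/5184)·(row 1) − 4·(row 2) gives (117871/2592)·m = (2017/5184)·(-136) − 4·(-211/72) = -26693/648, so m = -106772/117871.
Then b = ((-211/72) − 4·(-106772/117871))/(2017/5184) = 209880/117871.
At t = 11: ŝ = (-106772/117871)·(11) + (209880/117871)·(1/11) = -1155412/117871.

ŝ = -9.8023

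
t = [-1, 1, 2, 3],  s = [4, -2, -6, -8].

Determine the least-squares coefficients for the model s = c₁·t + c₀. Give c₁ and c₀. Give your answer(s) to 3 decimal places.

c₁ = -3.086, c₀ = 0.857

Normal-equation sums: Σt·t = 15, Σt = 5, Σ1 = 4.
Moment sums: Σt·s = -42, Σs = -12.
AᵀA·[c₁, c₀]ᵀ = Aᵀs becomes [[15, 5]; [5, 4]]·[c₁, c₀]ᵀ = [-42, -12]ᵀ.
Δ = 15·4 − 5² = 35.
c₁ = ((-42)·4 − 5·(-12))/35 = -108/35; c₀ = (15·(-12) − 5·(-42))/35 = 6/7.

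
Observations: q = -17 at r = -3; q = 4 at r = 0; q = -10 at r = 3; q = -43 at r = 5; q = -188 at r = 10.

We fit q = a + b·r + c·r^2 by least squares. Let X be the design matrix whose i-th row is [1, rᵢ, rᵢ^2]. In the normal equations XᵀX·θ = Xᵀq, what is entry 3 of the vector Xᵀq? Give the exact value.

-20118

Entry 3 ↔ basis r^2, so (Xᵀq)_{3} = Σᵢ (r^2)·qᵢ = (9)·(-17) + (0)·(4) + (9)·(-10) + (25)·(-43) + (100)·(-188) = -20118.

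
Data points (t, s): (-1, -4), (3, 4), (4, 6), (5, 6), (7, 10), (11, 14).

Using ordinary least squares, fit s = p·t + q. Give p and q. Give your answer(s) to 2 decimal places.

p = 1.48, q = -1.18

Forming MᵀM = [[221, 29]; [29, 6]] and Mᵀs = [294, 36]ᵀ gives MᵀM·[p, q]ᵀ = Mᵀs.
Determinant 221·6 − 29² = 485.
p = (294·6 − 29·36)/485 = 144/97; q = (221·36 − 29·294)/485 = -114/97.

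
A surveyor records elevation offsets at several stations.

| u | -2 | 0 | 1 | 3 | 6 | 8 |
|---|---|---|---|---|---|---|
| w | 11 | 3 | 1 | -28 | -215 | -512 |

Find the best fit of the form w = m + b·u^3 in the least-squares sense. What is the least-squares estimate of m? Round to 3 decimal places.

m = 1.812

Forming MᵀM = [[6, 748]; [748, 309594]] and Mᵀw = [-740, -309427]ᵀ gives MᵀM·[m, b]ᵀ = Mᵀw.
Eliminating b: 309594·(row 1) − 748·(row 2) gives 1298060·m = 309594·(-740) − 748·(-309427) = 2351836, so m = 587959/324515.
Then b = ((-309427) − 748·(587959/324515))/309594 = -651521/649030.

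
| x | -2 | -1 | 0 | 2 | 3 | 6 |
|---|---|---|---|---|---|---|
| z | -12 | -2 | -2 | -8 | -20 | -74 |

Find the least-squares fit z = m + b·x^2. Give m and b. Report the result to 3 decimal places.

m = -1.511, b = -2.017

Forming MᵀM = [[6, 54]; [54, 1410]] and Mᵀz = [-118, -2926]ᵀ gives MᵀM·[m, b]ᵀ = Mᵀz.
Eliminating b: 1410·(row 1) − 54·(row 2) gives 5544·m = 1410·(-118) − 54·(-2926) = -8376, so m = -349/231.
Then b = ((-2926) − 54·(-349/231))/1410 = -466/231.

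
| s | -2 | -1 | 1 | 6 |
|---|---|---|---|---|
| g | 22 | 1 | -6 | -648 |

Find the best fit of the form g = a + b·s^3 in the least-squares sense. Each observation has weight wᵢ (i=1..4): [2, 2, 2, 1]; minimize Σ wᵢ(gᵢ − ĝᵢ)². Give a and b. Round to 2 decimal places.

a = -2.30, b = -2.99

Sums needed: Σwᵢ·1 = 7, Σwᵢ·s^3 = 200, Σwᵢ·s^3·s^3 = 46788.
For AᵀWg: Σwᵢ·g = -614, Σwᵢ·s^3·g = -140334.
So AᵀWA·[a, b]ᵀ = AᵀWg: [[7, 200]; [200, 46788]]·[a, b]ᵀ = [-614, -140334]ᵀ.
det = 7·46788 − 200² = 287516.
a = ((-614)·46788 − 200·(-140334))/287516 = -165258/71879; b = (7·(-140334) − 200·(-614))/287516 = -429769/143758.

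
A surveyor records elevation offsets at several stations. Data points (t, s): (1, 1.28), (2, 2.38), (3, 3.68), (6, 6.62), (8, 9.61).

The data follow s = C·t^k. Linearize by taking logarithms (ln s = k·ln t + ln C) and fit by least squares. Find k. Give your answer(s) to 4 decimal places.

Linearized form: ln s = k·ln t + ln C. From the 5 transformed points,
Σln t = 5.6630, Σ(ln t)² = 9.2219, Σln s = 6.5698, Σln t·ln s = 10.1244.
Normal system: [[9.2219, 5.6630]; [5.6630, 5]]·[k, ln C]ᵀ = [10.1244, 6.5698]ᵀ.
Slope k = (n·Σln t·ln s − Σln t·Σln s)/(n·Σ(ln t)² − (Σln t)²) = (5·10.1244 − 5.6630·6.5698)/14.0403 = 0.95565; ln C = (Σln s − k·Σln t)/n = 0.23159.

k = 0.9556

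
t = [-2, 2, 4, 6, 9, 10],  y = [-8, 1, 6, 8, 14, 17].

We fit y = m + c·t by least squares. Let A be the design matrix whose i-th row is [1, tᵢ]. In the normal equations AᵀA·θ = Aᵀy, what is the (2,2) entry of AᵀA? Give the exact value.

Row 2 ↔ basis t, column 2 ↔ basis t, so (AᵀA)_{2,2} = Σᵢ (t)·(t) = (-2)·(-2) + (2)·(2) + (4)·(4) + (6)·(6) + (9)·(9) + (10)·(10) = 241.

241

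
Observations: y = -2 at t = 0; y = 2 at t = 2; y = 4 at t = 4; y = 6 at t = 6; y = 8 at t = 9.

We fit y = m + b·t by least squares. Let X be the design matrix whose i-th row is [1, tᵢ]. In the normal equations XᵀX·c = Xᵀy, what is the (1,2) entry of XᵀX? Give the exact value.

21

Row 1 ↔ basis 1, column 2 ↔ basis t, so (XᵀX)_{1,2} = Σᵢ t = (1)·(0) + (1)·(2) + (1)·(4) + (1)·(6) + (1)·(9) = 21.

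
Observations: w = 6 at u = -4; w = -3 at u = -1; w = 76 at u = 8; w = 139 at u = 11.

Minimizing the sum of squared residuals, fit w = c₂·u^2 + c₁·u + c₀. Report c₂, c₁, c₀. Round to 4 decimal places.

The normal equations are: 18994·c₂ + 1778·c₁ + 202·c₀ = 21776;  1778·c₂ + 202·c₁ + 14·c₀ = 2116;  202·c₂ + 14·c₁ + 4·c₀ = 218.
Inverting the 3×3 Gram matrix, [c₂, c₁, c₀]ᵀ = [1, 94/51, -125/51]ᵀ.

c₂ = 1.0000, c₁ = 1.8431, c₀ = -2.4510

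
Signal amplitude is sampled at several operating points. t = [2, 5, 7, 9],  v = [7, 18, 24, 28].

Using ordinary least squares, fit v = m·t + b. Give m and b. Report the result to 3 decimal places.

m = 3.037, b = 1.785

From the data, Σt·t = 159, Σt = 23, Σ1 = 4.
For Xᵀv: Σt·v = 524, Σv = 77.
XᵀX·[m, b]ᵀ = Xᵀv becomes [[159, 23]; [23, 4]]·[m, b]ᵀ = [524, 77]ᵀ.
Eliminating b: 4·(row 1) − 23·(row 2) gives 107·m = 4·524 − 23·77 = 325, so m = 325/107.
Then b = (77 − 23·(325/107))/4 = 191/107.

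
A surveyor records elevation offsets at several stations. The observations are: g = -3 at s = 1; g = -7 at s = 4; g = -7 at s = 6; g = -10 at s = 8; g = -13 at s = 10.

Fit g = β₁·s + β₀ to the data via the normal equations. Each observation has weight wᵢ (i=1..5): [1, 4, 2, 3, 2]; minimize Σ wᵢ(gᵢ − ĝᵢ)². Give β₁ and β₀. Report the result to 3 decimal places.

β₁ = -0.996, β₀ = -2.357

Setting ∂/∂β₁ … = 0 gives: 529·β₁ + 73·β₀ = -699;  73·β₁ + 12·β₀ = -101.
Eliminating β₀: 12·(row 1) − 73·(row 2) gives 1019·β₁ = 12·(-699) − 73·(-101) = -1015, so β₁ = -1015/1019.
Then β₀ = ((-101) − 73·(-1015/1019))/12 = -2402/1019.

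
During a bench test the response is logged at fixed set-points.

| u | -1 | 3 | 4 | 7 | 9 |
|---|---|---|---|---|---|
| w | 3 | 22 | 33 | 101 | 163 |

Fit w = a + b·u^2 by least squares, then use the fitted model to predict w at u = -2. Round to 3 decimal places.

Entries of XᵀX: Σ1 = 5, Σu^2 = 156, Σu^2·u^2 = 9300.
Right-hand side: Σw = 322, Σu^2·w = 18881.
So XᵀX·[a, b]ᵀ = Xᵀw: [[5, 156]; [156, 9300]]·[a, b]ᵀ = [322, 18881]ᵀ.
det = 5·9300 − 156² = 22164.
a = (322·9300 − 156·18881)/22164 = 4097/1847; b = (5·18881 − 156·322)/22164 = 44173/22164.
At u = -2: ŵ = (4097/1847)·(1) + (44173/22164)·(4) = 56464/5541.

ŵ = 10.190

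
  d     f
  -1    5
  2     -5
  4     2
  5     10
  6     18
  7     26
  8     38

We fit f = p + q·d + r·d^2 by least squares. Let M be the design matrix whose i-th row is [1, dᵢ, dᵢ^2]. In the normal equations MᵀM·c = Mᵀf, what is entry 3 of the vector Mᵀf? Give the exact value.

Entry 3 ↔ basis d^2, so (Mᵀf)_{3} = Σᵢ (d^2)·fᵢ = (1)·(5) + (4)·(-5) + (16)·(2) + (25)·(10) + (36)·(18) + (49)·(26) + (64)·(38) = 4621.

4621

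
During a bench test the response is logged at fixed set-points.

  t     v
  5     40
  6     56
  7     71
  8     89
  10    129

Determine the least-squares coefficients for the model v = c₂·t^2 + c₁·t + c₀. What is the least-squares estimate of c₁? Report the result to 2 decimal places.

The normal equations are: 18418·c₂ + 2196·c₁ + 274·c₀ = 25091;  2196·c₂ + 274·c₁ + 36·c₀ = 3035;  274·c₂ + 36·c₁ + 5·c₀ = 385.
(Σt^2·t^2 = 18418, Σt^2·t = 2196, Σt^2 = 274, Σt·t = 274, Σt = 36, Σ1 = 5, Σt^2·v = 25091, Σt·v = 3035, Σv = 385.)
Inverting the 3×3 Gram matrix, [c₂, c₁, c₀]ᵀ = [141/194, 1321/194, -1150/97]ᵀ.

c₁ = 6.81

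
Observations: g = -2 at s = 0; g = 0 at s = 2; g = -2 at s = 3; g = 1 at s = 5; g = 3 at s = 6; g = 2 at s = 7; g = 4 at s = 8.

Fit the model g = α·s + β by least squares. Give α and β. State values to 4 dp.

α = 0.7328, β = -2.3879

XᵀX·[α, β]ᵀ = Xᵀg reads: 187·α + 31·β = 63;  31·α + 7·β = 6.
(Σs·s = 187, Σs = 31, Σ1 = 7, Σs·g = 63, Σg = 6.)
Determinant 187·7 − 31² = 348.
α = (63·7 − 31·6)/348 = 85/116; β = (187·6 − 31·63)/348 = -277/116.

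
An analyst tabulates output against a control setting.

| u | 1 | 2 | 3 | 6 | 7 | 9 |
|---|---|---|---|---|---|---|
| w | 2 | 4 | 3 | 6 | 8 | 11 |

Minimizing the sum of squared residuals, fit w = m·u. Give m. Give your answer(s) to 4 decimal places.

m = 1.1667

Entries of MᵀM: Σu·u = 180.
For Mᵀw: Σu·w = 210.
Hence m = 210 / 180 ≈ 1.16667.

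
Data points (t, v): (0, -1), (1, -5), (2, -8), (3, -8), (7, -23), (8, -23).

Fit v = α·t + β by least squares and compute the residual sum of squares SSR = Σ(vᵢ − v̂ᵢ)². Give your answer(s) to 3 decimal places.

Forming XᵀX = [[127, 21]; [21, 6]] and Xᵀv = [-390, -68]ᵀ gives XᵀX·[α, β]ᵀ = Xᵀv.
Eliminating β: 6·(row 1) − 21·(row 2) gives 321·α = 6·(-390) − 21·(-68) = -912, so α = -304/107.
Then β = ((-68) − 21·(-304/107))/6 = -446/321.
Residuals: 125/321, -247/321, -298/321, 614/321, -553/321, 359/321; SSR = 3044/321.

SSR = 9.483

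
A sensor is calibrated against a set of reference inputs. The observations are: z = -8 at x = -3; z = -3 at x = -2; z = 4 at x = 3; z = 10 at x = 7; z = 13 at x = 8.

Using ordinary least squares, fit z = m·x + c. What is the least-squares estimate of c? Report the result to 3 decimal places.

Entries of AᵀA: Σx·x = 135, Σx = 13, Σ1 = 5.
Moment sums: Σx·z = 216, Σz = 16.
So AᵀA·[m, c]ᵀ = Aᵀz: [[135, 13]; [13, 5]]·[m, c]ᵀ = [216, 16]ᵀ.
Eliminating c: 5·(row 1) − 13·(row 2) gives 506·m = 5·216 − 13·16 = 872, so m = 436/253.
Then c = (16 − 13·(436/253))/5 = -324/253.

c = -1.281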